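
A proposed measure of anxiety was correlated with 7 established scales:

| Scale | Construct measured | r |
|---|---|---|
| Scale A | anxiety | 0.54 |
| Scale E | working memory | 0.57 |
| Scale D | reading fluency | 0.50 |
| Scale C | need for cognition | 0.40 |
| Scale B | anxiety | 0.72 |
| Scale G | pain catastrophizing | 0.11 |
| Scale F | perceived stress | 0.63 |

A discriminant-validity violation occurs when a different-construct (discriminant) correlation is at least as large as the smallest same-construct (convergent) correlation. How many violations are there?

Convergent (same construct = anxiety): Scale A, Scale B.
Smallest convergent = 0.54. Discriminant values: 0.57, 0.50, 0.40, 0.11, 0.63; count ≥ 0.54 → 2.

2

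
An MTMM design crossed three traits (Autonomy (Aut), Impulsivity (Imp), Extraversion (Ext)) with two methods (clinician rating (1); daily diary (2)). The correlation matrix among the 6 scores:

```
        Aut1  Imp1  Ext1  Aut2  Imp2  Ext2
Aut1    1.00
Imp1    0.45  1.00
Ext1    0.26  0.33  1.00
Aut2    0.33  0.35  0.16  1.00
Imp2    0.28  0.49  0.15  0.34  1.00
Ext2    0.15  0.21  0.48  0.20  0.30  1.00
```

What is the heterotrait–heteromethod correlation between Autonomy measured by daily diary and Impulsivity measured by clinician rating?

Different traits and methods: r(Aut2, Imp1) = 0.35.

0.35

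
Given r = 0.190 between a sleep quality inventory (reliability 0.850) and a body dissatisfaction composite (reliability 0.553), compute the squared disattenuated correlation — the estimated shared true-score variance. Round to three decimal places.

0.077

Disattenuated r = 0.190 / √(0.850 × 0.553) = 0.190 / 0.6856 = 0.2771.
Shared true-score variance = 0.2771² = 0.0768 ≈ 0.077.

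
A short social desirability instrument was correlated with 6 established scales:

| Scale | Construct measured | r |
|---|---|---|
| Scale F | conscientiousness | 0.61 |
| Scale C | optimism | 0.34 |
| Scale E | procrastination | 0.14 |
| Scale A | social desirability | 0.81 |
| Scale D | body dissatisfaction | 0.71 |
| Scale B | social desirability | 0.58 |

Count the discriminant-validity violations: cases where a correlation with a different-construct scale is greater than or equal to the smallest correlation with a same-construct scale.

Convergent (same construct = social desirability): Scale A, Scale B.
Smallest convergent = 0.58. Discriminant values: 0.61, 0.34, 0.14, 0.71; count ≥ 0.58 → 2.

2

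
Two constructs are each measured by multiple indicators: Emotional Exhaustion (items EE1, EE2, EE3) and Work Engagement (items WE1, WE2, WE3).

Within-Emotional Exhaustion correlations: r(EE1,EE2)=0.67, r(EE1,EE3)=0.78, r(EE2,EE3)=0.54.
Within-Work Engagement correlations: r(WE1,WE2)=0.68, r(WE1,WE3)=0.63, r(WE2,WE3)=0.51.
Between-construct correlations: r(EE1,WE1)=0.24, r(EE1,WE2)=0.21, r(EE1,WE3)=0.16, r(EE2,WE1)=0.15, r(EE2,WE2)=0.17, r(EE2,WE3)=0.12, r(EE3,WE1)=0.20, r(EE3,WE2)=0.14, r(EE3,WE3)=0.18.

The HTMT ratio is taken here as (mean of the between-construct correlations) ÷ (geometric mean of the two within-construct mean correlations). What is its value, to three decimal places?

0.275

Mean heterotrait r = 1.57/9 = 0.1744.
Mean within-EE = 1.99/3 = 0.6633; mean within-WE = 1.82/3 = 0.6067.
Geometric mean = √(0.6633 × 0.6067) = 0.6344.
HTMT = 0.1744 / 0.6344 = 0.275.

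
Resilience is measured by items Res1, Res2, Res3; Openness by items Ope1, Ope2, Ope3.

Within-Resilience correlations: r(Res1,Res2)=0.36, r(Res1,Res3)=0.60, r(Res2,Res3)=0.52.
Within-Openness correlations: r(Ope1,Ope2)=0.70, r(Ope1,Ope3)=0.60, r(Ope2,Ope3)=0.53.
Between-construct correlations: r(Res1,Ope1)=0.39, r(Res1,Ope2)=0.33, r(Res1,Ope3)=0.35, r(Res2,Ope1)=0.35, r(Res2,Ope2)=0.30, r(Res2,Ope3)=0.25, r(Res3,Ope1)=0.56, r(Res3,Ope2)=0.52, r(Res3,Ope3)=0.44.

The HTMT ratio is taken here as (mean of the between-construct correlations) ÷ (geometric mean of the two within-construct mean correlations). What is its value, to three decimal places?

Between-construct mean = 3.49/9 = 0.3878.
Mean within-Res = 1.48/3 = 0.4933; mean within-Ope = 1.83/3 = 0.6100.
Geometric mean = √(0.4933 × 0.6100) = 0.5486.
HTMT = 0.3878 / 0.5486 = 0.707.

0.707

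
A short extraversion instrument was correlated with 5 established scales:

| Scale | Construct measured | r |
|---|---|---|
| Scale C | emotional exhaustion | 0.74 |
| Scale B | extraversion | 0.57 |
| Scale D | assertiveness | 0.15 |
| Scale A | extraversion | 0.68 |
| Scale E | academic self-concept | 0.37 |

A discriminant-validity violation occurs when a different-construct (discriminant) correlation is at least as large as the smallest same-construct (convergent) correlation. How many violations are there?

1

Convergent (same construct = extraversion): Scale B, Scale A.
Smallest convergent = 0.57. Discriminant values: 0.74, 0.15, 0.37; count ≥ 0.57 → 1.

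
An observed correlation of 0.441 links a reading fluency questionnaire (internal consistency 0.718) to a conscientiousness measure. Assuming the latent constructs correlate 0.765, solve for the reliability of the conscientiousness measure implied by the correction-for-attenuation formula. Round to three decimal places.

r_true = r_obs / √(r_xx · r_yy) ⇒ 0.765 = 0.441 / √(0.718 · r_yy).
√(0.718 · r_yy) = 0.441 / 0.765 = 0.5765; 0.718 · r_yy = 0.3324; r_yy = 0.3324 / 0.718 ≈ 0.463.

0.463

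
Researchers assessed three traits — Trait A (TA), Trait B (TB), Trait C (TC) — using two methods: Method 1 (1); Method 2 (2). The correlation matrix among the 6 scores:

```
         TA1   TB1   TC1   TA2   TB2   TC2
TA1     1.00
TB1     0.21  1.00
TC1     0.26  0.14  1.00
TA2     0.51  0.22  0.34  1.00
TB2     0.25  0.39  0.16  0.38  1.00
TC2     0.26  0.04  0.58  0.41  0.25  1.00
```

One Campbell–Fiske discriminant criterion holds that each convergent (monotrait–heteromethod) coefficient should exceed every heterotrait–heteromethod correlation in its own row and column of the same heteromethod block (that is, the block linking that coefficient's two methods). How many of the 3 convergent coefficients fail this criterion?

0

Checking each validity diagonal entry against its comparison values:
TA (methods 1·2): 0.51 vs {0.25, 0.22, 0.26, 0.34} → pass.
TB (methods 1·2): 0.39 vs {0.22, 0.25, 0.04, 0.16} → pass.
TC (methods 1·2): 0.58 vs {0.34, 0.26, 0.16, 0.04} → pass.
0 of 3 fail.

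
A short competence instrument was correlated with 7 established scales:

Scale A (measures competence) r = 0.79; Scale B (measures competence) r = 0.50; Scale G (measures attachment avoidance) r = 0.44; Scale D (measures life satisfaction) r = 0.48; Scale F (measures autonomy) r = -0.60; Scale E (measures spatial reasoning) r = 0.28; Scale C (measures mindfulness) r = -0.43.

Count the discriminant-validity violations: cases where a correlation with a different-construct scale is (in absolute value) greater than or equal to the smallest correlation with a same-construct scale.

1

Convergent (same construct = competence): Scale A, Scale B.
Smallest convergent = 0.50. Discriminant |r|: 0.44, 0.48, 0.60, 0.28, 0.43; count ≥ 0.50 → 1.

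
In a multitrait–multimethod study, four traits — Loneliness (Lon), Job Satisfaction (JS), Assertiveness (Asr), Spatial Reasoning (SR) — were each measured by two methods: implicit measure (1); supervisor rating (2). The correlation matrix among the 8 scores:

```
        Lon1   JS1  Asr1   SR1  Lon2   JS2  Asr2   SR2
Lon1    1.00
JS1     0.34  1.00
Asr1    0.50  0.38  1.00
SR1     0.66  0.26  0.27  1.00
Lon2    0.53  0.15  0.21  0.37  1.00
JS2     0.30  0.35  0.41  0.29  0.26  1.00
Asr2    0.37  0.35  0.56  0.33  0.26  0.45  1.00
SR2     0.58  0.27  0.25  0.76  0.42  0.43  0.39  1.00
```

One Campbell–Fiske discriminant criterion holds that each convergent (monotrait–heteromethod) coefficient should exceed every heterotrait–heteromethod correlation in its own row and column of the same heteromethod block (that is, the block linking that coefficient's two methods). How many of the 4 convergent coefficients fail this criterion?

2

Checking each validity diagonal entry against its comparison values:
Lon (methods 1·2): 0.53 vs {0.30, 0.15, 0.37, 0.21, 0.58, 0.37} → fail.
JS (methods 1·2): 0.35 vs {0.15, 0.30, 0.35, 0.41, 0.27, 0.29} → fail.
Asr (methods 1·2): 0.56 vs {0.21, 0.37, 0.41, 0.35, 0.25, 0.33} → pass.
SR (methods 1·2): 0.76 vs {0.37, 0.58, 0.29, 0.27, 0.33, 0.25} → pass.
2 of 4 fail.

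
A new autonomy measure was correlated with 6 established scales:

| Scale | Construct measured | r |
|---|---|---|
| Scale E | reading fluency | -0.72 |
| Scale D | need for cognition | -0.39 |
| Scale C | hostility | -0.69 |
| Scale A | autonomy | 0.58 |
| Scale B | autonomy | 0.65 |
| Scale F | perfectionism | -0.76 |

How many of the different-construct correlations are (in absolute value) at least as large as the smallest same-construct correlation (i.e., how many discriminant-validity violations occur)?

Convergent (same construct = autonomy): Scale A, Scale B.
Smallest convergent = 0.58. Discriminant |r|: 0.72, 0.39, 0.69, 0.76; count ≥ 0.58 → 3.

3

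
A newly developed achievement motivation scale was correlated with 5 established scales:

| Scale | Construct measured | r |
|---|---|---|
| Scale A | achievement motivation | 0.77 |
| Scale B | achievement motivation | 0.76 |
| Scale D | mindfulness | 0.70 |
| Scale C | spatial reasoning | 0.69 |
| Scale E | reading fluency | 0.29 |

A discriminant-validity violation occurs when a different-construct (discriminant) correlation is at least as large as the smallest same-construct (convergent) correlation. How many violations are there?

Convergent (same construct = achievement motivation): Scale A, Scale B.
Smallest convergent = 0.76. Discriminant values: 0.70, 0.69, 0.29; count ≥ 0.76 → 0.

0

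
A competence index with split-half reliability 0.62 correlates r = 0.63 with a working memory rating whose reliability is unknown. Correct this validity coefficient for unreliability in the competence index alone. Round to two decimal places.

0.80

Single correction: r_c = r_obs / √r_xx = 0.63 / √0.62 = 0.63 / 0.7874 ≈ 0.80.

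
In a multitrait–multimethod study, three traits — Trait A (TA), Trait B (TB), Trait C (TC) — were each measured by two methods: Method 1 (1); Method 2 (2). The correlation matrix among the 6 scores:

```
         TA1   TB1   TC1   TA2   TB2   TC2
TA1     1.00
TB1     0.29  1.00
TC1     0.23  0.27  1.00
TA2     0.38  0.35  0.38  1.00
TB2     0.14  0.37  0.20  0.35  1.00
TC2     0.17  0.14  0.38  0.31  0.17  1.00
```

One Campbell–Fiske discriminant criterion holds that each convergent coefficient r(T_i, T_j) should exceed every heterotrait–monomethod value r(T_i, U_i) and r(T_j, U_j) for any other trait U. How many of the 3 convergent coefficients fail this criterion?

Each convergent coefficient versus the relevant comparison correlations:
TA (methods 1·2): 0.38 vs {0.29, 0.35, 0.23, 0.31} → pass.
TB (methods 1·2): 0.37 vs {0.29, 0.35, 0.27, 0.17} → pass.
TC (methods 1·2): 0.38 vs {0.23, 0.31, 0.27, 0.17} → pass.
0 of 3 fail.

0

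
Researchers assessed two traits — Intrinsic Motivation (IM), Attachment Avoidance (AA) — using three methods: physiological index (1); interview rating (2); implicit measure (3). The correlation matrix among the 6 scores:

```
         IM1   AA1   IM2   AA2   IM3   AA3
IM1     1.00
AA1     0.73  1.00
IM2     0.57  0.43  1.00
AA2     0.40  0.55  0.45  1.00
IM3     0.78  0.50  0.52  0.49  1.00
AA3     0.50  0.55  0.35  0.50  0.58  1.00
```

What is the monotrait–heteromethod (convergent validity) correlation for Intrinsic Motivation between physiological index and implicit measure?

Same trait (IM), different methods: r(IM1, IM3) = 0.78.

0.78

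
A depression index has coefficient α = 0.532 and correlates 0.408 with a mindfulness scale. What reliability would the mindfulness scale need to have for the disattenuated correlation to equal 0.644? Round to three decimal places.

r_true = r_obs / √(r_xx · r_yy) ⇒ 0.644 = 0.408 / √(0.532 · r_yy).
√(0.532 · r_yy) = 0.408 / 0.644 = 0.6335; 0.532 · r_yy = 0.4013; r_yy = 0.4013 / 0.532 ≈ 0.754.

0.754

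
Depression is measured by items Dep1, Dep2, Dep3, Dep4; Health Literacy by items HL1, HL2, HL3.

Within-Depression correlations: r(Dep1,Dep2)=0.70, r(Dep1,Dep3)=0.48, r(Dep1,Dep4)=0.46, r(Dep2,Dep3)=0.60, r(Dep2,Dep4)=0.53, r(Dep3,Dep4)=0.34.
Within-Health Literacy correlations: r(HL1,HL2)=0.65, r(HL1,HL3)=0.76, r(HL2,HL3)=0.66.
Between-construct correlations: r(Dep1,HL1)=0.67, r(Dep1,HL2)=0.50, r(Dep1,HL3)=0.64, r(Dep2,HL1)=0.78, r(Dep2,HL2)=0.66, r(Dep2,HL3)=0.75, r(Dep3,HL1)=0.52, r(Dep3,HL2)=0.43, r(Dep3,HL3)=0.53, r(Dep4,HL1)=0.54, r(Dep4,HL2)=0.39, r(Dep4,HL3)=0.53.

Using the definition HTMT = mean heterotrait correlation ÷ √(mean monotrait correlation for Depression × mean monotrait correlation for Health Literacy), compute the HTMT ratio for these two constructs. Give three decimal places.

Between-construct mean = 6.94/12 = 0.5783.
Mean within-Dep = 3.11/6 = 0.5183; mean within-HL = 2.07/3 = 0.6900.
Geometric mean = √(0.5183 × 0.6900) = 0.5980.
HTMT = 0.5783 / 0.5980 = 0.967.

0.967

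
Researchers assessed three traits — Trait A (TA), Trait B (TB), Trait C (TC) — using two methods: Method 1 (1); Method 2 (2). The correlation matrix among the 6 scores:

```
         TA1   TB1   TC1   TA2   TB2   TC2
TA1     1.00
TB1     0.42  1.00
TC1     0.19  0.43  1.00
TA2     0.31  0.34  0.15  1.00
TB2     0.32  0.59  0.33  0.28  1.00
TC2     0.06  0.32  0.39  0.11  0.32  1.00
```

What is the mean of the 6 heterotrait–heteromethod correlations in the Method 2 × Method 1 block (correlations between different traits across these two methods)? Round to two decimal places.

HTHM values (method 2 × method 1): 0.34, 0.15, 0.32, 0.33, 0.06, 0.32; mean = 1.52/6 = 0.25.

0.25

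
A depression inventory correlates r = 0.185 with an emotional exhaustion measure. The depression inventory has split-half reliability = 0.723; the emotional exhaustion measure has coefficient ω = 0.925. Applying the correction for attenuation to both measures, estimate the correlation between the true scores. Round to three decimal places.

r_true = r_obs / √(r_xx · r_yy) = 0.185 / √(0.723 × 0.925) = 0.185 / √0.668775 = 0.185 / 0.8178 ≈ 0.226.

0.226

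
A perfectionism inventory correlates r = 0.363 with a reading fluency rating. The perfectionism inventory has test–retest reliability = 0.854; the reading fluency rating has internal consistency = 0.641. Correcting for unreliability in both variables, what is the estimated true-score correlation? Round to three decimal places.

0.491

r_true = r_obs / √(r_xx · r_yy) = 0.363 / √(0.854 × 0.641) = 0.363 / √0.547414 = 0.363 / 0.7399 ≈ 0.491.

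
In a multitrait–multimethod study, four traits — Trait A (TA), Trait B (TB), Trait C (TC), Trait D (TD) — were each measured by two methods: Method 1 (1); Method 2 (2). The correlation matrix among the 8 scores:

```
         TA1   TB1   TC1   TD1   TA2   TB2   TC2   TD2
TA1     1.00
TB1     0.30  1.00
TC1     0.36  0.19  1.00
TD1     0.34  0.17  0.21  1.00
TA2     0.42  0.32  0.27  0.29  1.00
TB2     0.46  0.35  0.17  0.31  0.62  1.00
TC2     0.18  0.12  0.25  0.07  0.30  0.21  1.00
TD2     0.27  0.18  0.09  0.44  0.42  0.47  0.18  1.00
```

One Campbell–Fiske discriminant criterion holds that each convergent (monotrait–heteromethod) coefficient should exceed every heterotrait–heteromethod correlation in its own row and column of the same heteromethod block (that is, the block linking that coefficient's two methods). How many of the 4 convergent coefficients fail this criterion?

Convergent coefficients and their comparison sets:
TA (methods 1·2): 0.42 vs {0.46, 0.32, 0.18, 0.27, 0.27, 0.29} → fail.
TB (methods 1·2): 0.35 vs {0.32, 0.46, 0.12, 0.17, 0.18, 0.31} → fail.
TC (methods 1·2): 0.25 vs {0.27, 0.18, 0.17, 0.12, 0.09, 0.07} → fail.
TD (methods 1·2): 0.44 vs {0.29, 0.27, 0.31, 0.18, 0.07, 0.09} → pass.
3 of 4 fail.

3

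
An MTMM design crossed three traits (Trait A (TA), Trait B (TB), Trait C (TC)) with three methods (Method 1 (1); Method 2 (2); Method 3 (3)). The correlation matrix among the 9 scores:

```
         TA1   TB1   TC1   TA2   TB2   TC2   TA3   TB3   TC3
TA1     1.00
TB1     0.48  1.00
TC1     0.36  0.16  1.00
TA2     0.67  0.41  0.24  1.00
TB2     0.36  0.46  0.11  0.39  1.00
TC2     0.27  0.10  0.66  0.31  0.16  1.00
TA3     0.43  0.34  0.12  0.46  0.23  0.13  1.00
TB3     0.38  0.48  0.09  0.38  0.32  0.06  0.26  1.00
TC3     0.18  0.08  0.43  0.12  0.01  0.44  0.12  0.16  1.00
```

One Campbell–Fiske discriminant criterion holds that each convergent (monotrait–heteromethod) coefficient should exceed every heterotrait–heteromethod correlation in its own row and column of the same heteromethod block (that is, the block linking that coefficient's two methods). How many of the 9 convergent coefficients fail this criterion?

Checking each validity diagonal entry against its comparison values:
TA (methods 1·2): 0.67 vs {0.36, 0.41, 0.27, 0.24} → pass.
TA (methods 1·3): 0.43 vs {0.38, 0.34, 0.18, 0.12} → pass.
TA (methods 2·3): 0.46 vs {0.38, 0.23, 0.12, 0.13} → pass.
TB (methods 1·2): 0.46 vs {0.41, 0.36, 0.10, 0.11} → pass.
TB (methods 1·3): 0.48 vs {0.34, 0.38, 0.08, 0.09} → pass.
TB (methods 2·3): 0.32 vs {0.23, 0.38, 0.01, 0.06} → fail.
TC (methods 1·2): 0.66 vs {0.24, 0.27, 0.11, 0.10} → pass.
TC (methods 1·3): 0.43 vs {0.12, 0.18, 0.09, 0.08} → pass.
TC (methods 2·3): 0.44 vs {0.13, 0.12, 0.06, 0.01} → pass.
1 of 9 fail.

1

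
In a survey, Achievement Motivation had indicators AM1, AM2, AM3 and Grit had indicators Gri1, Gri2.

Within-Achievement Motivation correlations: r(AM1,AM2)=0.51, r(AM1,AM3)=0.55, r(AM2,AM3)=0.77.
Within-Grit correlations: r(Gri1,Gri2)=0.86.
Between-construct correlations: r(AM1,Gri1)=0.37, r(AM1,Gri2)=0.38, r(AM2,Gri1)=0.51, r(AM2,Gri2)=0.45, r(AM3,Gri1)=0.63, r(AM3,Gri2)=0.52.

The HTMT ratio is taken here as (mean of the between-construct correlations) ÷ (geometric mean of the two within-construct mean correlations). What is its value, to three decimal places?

Mean heterotrait r = 2.86/6 = 0.4767.
Mean within-AM = 1.83/3 = 0.6100; mean within-Gri = 0.86/1 = 0.8600.
Geometric mean = √(0.6100 × 0.8600) = 0.7243.
HTMT = 0.4767 / 0.7243 = 0.658.

0.658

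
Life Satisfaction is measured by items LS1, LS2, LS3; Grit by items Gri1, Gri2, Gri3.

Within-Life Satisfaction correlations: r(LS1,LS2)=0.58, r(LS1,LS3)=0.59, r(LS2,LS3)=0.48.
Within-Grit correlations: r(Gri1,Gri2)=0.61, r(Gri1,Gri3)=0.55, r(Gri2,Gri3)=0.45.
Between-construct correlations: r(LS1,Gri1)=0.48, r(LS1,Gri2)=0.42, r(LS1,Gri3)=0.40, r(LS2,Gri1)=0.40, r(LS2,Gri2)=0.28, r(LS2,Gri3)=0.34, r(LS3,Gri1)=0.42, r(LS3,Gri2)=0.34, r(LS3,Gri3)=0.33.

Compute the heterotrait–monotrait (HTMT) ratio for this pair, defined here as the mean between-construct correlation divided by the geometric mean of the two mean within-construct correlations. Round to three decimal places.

Mean between = 3.41/9 = 0.3789.
Mean within-LS = 1.65/3 = 0.5500; mean within-Gri = 1.61/3 = 0.5367.
Geometric mean = √(0.5500 × 0.5367) = 0.5433.
HTMT = 0.3789 / 0.5433 = 0.697.

0.697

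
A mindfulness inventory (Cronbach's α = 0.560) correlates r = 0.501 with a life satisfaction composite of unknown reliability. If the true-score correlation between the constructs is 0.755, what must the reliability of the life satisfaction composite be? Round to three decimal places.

r_true = r_obs / √(r_xx · r_yy) ⇒ 0.755 = 0.501 / √(0.560 · r_yy).
√(0.560 · r_yy) = 0.501 / 0.755 = 0.6636; 0.560 · r_yy = 0.4404; r_yy = 0.4404 / 0.560 ≈ 0.786.

0.786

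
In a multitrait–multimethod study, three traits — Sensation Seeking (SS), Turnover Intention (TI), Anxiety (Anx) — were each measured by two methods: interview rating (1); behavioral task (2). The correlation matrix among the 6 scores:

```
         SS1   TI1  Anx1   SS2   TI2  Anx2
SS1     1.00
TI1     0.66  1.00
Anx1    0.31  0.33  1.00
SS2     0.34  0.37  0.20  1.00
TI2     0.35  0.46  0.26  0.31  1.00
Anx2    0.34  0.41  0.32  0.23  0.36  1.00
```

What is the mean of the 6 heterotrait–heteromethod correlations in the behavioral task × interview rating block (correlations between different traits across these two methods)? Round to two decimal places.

0.32

HTHM values (method 2 × method 1): 0.37, 0.20, 0.35, 0.26, 0.34, 0.41; mean = 1.93/6 = 0.32.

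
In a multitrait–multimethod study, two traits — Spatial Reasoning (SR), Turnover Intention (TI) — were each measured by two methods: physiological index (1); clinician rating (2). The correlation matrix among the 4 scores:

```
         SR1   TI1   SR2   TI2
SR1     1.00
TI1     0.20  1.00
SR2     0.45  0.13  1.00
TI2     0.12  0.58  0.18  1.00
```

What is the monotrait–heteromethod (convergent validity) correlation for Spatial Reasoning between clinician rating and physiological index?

Same trait (SR), different methods: r(SR2, SR1) = 0.45.

0.45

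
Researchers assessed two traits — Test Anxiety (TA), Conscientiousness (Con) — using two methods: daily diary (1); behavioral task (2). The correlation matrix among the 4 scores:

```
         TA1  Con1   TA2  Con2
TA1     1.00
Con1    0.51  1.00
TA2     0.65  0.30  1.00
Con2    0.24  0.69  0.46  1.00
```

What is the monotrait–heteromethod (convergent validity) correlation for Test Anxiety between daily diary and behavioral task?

Same trait (TA), different methods: r(TA1, TA2) = 0.65.

0.65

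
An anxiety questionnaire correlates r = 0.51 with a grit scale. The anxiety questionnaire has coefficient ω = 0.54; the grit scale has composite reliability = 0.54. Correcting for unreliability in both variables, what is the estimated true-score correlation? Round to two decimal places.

0.94

r_true = r_obs / √(r_xx · r_yy) = 0.51 / √(0.54 × 0.54) = 0.51 / √0.2916 = 0.51 / 0.5400 ≈ 0.94.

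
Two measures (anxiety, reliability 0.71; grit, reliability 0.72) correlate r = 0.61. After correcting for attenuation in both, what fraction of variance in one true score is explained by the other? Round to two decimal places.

0.73

Disattenuated r = 0.61 / √(0.71 × 0.72) = 0.61 / 0.7150 = 0.8531.
Shared true-score variance = 0.8531² = 0.7278 ≈ 0.73.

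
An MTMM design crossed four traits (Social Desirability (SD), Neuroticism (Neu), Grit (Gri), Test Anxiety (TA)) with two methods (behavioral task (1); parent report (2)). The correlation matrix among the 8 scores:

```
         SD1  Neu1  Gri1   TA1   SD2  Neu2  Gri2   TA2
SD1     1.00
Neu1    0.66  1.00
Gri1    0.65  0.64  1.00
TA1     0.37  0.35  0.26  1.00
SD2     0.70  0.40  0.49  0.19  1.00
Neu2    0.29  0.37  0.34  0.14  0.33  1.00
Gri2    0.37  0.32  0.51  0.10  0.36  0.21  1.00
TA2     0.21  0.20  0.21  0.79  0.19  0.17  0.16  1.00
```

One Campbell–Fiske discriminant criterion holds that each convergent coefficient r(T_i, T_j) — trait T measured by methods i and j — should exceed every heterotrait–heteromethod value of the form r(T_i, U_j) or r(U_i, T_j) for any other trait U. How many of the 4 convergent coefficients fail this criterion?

1

Each convergent coefficient versus the relevant comparison correlations:
SD (methods 1·2): 0.70 vs {0.29, 0.40, 0.37, 0.49, 0.21, 0.19} → pass.
Neu (methods 1·2): 0.37 vs {0.40, 0.29, 0.32, 0.34, 0.20, 0.14} → fail.
Gri (methods 1·2): 0.51 vs {0.49, 0.37, 0.34, 0.32, 0.21, 0.10} → pass.
TA (methods 1·2): 0.79 vs {0.19, 0.21, 0.14, 0.20, 0.10, 0.21} → pass.
1 of 4 fail.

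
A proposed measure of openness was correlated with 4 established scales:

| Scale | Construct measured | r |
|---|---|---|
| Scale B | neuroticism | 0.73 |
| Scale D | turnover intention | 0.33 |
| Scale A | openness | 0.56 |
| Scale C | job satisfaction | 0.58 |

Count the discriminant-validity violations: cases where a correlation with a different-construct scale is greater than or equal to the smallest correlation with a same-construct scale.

Convergent (same construct = openness): Scale A.
Smallest convergent = 0.56. Discriminant values: 0.73, 0.33, 0.58; count ≥ 0.56 → 2.

2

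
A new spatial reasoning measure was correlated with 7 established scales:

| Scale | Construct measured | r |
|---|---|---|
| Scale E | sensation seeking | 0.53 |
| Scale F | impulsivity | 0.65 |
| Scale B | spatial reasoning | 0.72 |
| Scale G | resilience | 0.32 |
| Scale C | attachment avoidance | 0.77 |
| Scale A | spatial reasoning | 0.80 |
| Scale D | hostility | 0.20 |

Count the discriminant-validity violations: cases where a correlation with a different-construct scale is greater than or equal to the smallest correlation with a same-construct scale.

1

Convergent (same construct = spatial reasoning): Scale B, Scale A.
Smallest convergent = 0.72. Discriminant values: 0.53, 0.65, 0.32, 0.77, 0.20; count ≥ 0.72 → 1.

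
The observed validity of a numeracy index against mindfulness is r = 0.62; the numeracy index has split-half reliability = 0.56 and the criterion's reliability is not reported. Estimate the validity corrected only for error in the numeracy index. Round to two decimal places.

0.83

Single correction: r_c = r_obs / √r_xx = 0.62 / √0.56 = 0.62 / 0.7483 ≈ 0.83.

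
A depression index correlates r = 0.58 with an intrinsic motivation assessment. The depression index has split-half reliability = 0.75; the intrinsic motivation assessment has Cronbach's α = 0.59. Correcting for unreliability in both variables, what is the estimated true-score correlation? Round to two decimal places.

0.87

r_true = r_obs / √(r_xx · r_yy) = 0.58 / √(0.75 × 0.59) = 0.58 / √0.4425 = 0.58 / 0.6652 ≈ 0.87.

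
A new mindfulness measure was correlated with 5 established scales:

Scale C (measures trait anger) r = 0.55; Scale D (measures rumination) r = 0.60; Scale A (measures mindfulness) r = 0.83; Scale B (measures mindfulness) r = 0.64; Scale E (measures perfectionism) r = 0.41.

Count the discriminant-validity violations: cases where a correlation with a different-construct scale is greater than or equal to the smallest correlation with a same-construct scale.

Convergent (same construct = mindfulness): Scale A, Scale B.
Smallest convergent = 0.64. Discriminant values: 0.55, 0.60, 0.41; count ≥ 0.64 → 0.

0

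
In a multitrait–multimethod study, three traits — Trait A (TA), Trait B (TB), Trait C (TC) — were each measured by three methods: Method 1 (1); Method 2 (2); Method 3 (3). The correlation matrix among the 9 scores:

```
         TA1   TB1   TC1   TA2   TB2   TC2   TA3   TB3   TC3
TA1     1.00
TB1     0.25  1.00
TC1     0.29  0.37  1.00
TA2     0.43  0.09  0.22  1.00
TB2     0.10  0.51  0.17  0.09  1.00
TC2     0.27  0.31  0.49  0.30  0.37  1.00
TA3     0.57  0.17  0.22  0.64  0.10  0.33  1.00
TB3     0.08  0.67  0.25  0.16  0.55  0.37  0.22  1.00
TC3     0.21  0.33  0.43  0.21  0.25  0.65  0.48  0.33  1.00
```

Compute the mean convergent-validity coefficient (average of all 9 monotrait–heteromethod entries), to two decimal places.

Convergent values: 0.43, 0.57, 0.64, 0.51, 0.67, 0.55, 0.49, 0.43, 0.65; mean = 4.94/9 = 0.55.

0.55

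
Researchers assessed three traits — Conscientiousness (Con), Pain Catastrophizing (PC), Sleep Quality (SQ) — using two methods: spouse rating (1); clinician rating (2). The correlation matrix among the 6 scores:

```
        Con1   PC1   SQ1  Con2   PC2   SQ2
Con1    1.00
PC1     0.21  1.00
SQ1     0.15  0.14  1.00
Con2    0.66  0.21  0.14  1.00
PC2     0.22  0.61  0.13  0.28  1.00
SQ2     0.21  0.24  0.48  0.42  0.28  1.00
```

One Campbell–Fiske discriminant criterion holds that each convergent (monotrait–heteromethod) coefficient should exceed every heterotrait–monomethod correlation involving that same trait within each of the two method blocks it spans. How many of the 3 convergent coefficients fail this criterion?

Each convergent coefficient versus the relevant comparison correlations:
Con (methods 1·2): 0.66 vs {0.21, 0.28, 0.15, 0.42} → pass.
PC (methods 1·2): 0.61 vs {0.21, 0.28, 0.14, 0.28} → pass.
SQ (methods 1·2): 0.48 vs {0.15, 0.42, 0.14, 0.28} → pass.
0 of 3 fail.

0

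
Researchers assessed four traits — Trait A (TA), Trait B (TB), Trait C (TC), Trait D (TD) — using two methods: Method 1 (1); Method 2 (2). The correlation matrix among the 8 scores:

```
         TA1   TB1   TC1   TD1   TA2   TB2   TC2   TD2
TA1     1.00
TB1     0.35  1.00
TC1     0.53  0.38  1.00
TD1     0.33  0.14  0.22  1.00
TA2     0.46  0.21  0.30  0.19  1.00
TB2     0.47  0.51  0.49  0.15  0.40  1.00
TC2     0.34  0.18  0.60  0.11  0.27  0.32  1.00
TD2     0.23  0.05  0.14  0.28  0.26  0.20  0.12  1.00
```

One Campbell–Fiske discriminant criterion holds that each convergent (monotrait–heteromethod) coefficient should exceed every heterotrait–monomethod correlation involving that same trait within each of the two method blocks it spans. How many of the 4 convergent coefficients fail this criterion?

Checking each validity diagonal entry against its comparison values:
TA (methods 1·2): 0.46 vs {0.35, 0.40, 0.53, 0.27, 0.33, 0.26} → fail.
TB (methods 1·2): 0.51 vs {0.35, 0.40, 0.38, 0.32, 0.14, 0.20} → pass.
TC (methods 1·2): 0.60 vs {0.53, 0.27, 0.38, 0.32, 0.22, 0.12} → pass.
TD (methods 1·2): 0.28 vs {0.33, 0.26, 0.14, 0.20, 0.22, 0.12} → fail.
2 of 4 fail.

2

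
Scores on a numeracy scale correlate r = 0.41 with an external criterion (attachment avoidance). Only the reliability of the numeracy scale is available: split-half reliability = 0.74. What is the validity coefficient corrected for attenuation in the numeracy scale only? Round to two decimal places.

Single correction: r_c = r_obs / √r_xx = 0.41 / √0.74 = 0.41 / 0.8602 ≈ 0.48.

0.48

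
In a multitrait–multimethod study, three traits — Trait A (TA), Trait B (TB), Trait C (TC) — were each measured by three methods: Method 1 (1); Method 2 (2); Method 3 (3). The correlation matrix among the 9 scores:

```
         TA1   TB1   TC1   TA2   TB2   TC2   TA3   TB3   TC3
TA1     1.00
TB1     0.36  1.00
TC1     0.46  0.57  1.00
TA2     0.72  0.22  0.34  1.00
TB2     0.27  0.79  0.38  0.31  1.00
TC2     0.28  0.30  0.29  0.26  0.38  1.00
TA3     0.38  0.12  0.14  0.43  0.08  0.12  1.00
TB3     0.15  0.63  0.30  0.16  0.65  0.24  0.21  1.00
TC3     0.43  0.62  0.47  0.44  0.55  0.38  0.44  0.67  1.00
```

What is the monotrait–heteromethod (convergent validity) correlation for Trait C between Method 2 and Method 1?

Same trait (TC), different methods: r(TC2, TC1) = 0.29.

0.29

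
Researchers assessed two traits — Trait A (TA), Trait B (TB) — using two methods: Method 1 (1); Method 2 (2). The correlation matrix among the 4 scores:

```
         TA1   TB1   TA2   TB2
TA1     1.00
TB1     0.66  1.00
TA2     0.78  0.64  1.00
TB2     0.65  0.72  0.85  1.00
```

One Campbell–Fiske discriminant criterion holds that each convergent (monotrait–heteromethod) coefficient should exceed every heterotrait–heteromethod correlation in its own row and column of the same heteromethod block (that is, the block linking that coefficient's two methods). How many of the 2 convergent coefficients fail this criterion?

Checking each validity diagonal entry against its comparison values:
TA (methods 1·2): 0.78 vs {0.65, 0.64} → pass.
TB (methods 1·2): 0.72 vs {0.64, 0.65} → pass.
0 of 2 fail.

0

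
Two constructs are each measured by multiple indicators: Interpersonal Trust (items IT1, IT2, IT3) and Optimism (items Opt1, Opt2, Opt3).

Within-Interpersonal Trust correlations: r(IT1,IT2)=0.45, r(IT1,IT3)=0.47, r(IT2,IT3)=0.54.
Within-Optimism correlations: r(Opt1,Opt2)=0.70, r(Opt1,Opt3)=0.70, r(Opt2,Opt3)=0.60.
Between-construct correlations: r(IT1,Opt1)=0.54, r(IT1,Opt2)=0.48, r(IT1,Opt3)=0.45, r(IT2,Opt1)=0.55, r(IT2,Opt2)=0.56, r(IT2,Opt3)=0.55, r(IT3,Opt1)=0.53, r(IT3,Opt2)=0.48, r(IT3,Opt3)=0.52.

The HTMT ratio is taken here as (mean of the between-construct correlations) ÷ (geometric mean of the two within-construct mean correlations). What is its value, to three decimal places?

Mean between = 4.66/9 = 0.5178.
Mean within-IT = 1.46/3 = 0.4867; mean within-Opt = 2.00/3 = 0.6667.
Geometric mean = √(0.4867 × 0.6667) = 0.5696.
HTMT = 0.5178 / 0.5696 = 0.909.

0.909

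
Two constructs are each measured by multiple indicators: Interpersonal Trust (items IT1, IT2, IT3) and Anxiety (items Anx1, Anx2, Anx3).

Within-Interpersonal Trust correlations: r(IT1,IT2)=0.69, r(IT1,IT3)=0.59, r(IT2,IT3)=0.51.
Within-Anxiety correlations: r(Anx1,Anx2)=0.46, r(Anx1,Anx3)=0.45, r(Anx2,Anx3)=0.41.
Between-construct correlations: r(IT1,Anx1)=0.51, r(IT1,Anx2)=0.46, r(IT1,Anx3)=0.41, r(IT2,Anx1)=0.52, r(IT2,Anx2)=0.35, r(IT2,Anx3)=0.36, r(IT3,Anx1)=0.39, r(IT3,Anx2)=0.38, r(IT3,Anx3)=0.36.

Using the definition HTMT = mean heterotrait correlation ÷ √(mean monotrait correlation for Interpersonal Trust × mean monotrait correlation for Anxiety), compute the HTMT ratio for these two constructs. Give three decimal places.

0.811

Mean heterotrait r = 3.74/9 = 0.4156.
Mean within-IT = 1.79/3 = 0.5967; mean within-Anx = 1.32/3 = 0.4400.
Geometric mean = √(0.5967 × 0.4400) = 0.5124.
HTMT = 0.4156 / 0.5124 = 0.811.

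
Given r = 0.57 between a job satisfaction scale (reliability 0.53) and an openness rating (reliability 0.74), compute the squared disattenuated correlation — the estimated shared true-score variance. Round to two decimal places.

0.83

Disattenuated r = 0.57 / √(0.53 × 0.74) = 0.57 / 0.6263 = 0.9101.
Shared true-score variance = 0.9101² = 0.8283 ≈ 0.83.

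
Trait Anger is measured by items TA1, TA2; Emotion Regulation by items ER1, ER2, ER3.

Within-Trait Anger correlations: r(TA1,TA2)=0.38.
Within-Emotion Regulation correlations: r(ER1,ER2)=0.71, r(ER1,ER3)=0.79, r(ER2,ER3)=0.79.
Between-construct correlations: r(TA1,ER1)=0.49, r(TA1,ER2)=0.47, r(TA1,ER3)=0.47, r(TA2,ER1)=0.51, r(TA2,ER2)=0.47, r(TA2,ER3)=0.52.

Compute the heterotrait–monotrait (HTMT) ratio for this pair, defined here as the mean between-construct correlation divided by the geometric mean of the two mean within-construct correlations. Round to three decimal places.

0.907

Mean heterotrait r = 2.93/6 = 0.4883.
Mean within-TA = 0.38/1 = 0.3800; mean within-ER = 2.29/3 = 0.7633.
Geometric mean = √(0.3800 × 0.7633) = 0.5386.
HTMT = 0.4883 / 0.5386 = 0.907.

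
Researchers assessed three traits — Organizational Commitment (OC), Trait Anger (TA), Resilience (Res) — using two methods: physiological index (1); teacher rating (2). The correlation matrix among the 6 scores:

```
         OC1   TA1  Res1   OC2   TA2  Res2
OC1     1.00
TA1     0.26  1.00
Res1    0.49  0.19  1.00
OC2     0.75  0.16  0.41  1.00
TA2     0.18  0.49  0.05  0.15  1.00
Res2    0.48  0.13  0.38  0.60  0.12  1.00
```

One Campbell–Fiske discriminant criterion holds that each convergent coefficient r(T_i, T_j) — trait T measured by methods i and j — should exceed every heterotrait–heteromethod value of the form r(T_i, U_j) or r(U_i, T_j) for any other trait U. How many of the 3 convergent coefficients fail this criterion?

1

Each convergent coefficient versus the relevant comparison correlations:
OC (methods 1·2): 0.75 vs {0.18, 0.16, 0.48, 0.41} → pass.
TA (methods 1·2): 0.49 vs {0.16, 0.18, 0.13, 0.05} → pass.
Res (methods 1·2): 0.38 vs {0.41, 0.48, 0.05, 0.13} → fail.
1 of 3 fail.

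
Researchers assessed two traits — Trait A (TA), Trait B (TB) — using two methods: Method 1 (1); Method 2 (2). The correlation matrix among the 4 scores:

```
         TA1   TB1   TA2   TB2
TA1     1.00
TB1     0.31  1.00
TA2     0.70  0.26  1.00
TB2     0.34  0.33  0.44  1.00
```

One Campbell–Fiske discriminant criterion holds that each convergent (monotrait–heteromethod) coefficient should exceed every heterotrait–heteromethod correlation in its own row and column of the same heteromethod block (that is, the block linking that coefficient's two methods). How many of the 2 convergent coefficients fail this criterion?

Checking each validity diagonal entry against its comparison values:
TA (methods 1·2): 0.70 vs {0.34, 0.26} → pass.
TB (methods 1·2): 0.33 vs {0.26, 0.34} → fail.
1 of 2 fail.

1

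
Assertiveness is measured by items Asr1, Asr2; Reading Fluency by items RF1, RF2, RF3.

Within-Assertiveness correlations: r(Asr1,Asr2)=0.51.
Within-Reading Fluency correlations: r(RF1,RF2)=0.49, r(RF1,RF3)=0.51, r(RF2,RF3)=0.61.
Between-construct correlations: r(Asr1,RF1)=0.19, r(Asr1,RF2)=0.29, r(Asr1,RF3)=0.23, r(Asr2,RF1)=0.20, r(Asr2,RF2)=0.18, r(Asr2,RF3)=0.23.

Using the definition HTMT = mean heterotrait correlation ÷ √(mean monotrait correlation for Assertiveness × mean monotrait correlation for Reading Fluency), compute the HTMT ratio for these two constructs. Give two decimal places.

0.42

Between-construct mean = 1.32/6 = 0.2200.
Mean within-Asr = 0.51/1 = 0.5100; mean within-RF = 1.61/3 = 0.5367.
Geometric mean = √(0.5100 × 0.5367) = 0.5232.
HTMT = 0.2200 / 0.5232 = 0.42.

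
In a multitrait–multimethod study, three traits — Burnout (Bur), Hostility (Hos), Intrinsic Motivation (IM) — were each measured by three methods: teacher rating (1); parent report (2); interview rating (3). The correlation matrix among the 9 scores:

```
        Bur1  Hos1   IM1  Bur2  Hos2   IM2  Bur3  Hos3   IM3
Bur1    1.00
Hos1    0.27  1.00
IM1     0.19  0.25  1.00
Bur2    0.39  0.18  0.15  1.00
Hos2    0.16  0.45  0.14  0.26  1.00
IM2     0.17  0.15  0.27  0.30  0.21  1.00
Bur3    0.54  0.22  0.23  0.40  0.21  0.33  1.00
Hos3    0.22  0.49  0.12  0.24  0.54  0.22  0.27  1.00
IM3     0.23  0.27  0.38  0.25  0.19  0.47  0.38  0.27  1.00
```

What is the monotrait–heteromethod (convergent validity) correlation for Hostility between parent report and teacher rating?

0.45

Same trait (Hos), different methods: r(Hos2, Hos1) = 0.45.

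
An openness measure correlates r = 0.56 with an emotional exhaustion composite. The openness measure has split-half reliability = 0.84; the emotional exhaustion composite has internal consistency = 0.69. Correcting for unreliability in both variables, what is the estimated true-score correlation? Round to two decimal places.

r_true = r_obs / √(r_xx · r_yy) = 0.56 / √(0.84 × 0.69) = 0.56 / √0.5796 = 0.56 / 0.7613 ≈ 0.74.

0.74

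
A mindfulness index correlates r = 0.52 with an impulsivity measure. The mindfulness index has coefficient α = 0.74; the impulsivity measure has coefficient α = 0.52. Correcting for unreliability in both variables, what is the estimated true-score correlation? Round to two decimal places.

0.84

r_true = r_obs / √(r_xx · r_yy) = 0.52 / √(0.74 × 0.52) = 0.52 / √0.3848 = 0.52 / 0.6203 ≈ 0.84.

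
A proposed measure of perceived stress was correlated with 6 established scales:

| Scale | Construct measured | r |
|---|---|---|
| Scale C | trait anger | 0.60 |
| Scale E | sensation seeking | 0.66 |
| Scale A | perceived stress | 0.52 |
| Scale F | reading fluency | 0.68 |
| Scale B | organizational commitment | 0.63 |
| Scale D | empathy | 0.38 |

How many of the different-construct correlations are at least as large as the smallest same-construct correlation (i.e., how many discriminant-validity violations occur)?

Convergent (same construct = perceived stress): Scale A.
Smallest convergent = 0.52. Discriminant values: 0.60, 0.66, 0.68, 0.63, 0.38; count ≥ 0.52 → 4.

4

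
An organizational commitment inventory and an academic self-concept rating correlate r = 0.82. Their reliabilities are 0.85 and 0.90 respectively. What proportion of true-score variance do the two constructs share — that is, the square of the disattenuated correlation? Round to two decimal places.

Disattenuated r = 0.82 / √(0.85 × 0.90) = 0.82 / 0.8746 = 0.9376.
Shared true-score variance = 0.9376² = 0.8791 ≈ 0.88.

0.88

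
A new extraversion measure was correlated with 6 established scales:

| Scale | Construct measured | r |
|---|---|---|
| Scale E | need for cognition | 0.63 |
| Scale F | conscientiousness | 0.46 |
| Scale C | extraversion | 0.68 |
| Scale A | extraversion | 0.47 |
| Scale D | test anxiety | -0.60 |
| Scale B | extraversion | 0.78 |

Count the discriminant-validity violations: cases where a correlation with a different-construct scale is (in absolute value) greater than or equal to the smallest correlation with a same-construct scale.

Convergent (same construct = extraversion): Scale C, Scale A, Scale B.
Smallest convergent = 0.47. Discriminant |r|: 0.63, 0.46, 0.60; count ≥ 0.47 → 2.

2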